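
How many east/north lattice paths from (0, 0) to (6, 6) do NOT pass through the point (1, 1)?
Number of paths = 420

Total paths from (0, 0) to (6, 6): C(12, 6) = 924. Paths through (1, 1): (paths (0, 0) → (1, 1)) × (paths (1, 1) → (6, 6)) = C(2, 1) · C(10, 5) = 2 · 252 = 504. Avoidance count = 924 − 504 = 420.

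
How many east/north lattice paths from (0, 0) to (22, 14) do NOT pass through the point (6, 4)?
Number of paths = 2680832850

Total paths from (0, 0) to (22, 14): C(36, 22) = 3796297200. Paths through (6, 4): (paths (0, 0) → (6, 4)) × (paths (6, 4) → (22, 14)) = C(10, 6) · C(26, 16) = 210 · 5311735 = 1115464350. Avoidance count = 3796297200 − 1115464350 = 2680832850.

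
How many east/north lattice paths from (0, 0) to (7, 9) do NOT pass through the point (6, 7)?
Number of paths = 6292

Total paths from (0, 0) to (7, 9): C(16, 7) = 11440. Paths through (6, 7): (paths (0, 0) → (6, 7)) × (paths (6, 7) → (7, 9)) = C(13, 6) · C(3, 1) = 1716 · 3 = 5148. Avoidance count = 11440 − 5148 = 6292.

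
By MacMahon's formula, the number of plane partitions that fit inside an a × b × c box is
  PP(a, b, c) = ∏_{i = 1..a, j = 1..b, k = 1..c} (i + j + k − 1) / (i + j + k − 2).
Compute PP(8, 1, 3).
PP(8, 1, 3) = 165

Evaluate the triple product over i = 1..8, j = 1..1, k = 1..3. The factors are (2/1) · (3/2) · (4/3) · (3/2) · (4/3) · (5/4) · (4/3) · (5/4) · … (24 factors total). The numerators and denominators telescope so the product is an integer; carrying out the multiplication exactly gives PP(8, 1, 3) = 165.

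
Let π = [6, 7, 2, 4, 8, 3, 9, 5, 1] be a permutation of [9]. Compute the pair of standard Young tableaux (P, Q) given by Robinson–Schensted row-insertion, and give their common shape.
P = [1, 3, 5, 9] / [2, 7, 8] / [4] / [6];  Q = [1, 2, 5, 7] / [3, 4, 8] / [6] / [9];  common shape = (4, 3, 1, 1)

Row-insert the values π_1, π_2, … into P one at a time, bumping the leftmost entry strictly greater than the inserted value down to the next row. The recording tableau Q records, in position (i, j), the step at which that cell was added to P.
  Insert 6 (step 1): P = [6];  Q = [1]
  Insert 7 (step 2): P = [6, 7];  Q = [1, 2]
  Insert 2 (step 3): P = [2, 7] / [6];  Q = [1, 2] / [3]
  Insert 4 (step 4): P = [2, 4] / [6, 7];  Q = [1, 2] / [3, 4]
  Insert 8 (step 5): P = [2, 4, 8] / [6, 7];  Q = [1, 2, 5] / [3, 4]
  Insert 3 (step 6): P = [2, 3, 8] / [4, 7] / [6];  Q = [1, 2, 5] / [3, 4] / [6]
  Insert 9 (step 7): P = [2, 3, 8, 9] / [4, 7] / [6];  Q = [1, 2, 5, 7] / [3, 4] / [6]
  Insert 5 (step 8): P = [2, 3, 5, 9] / [4, 7, 8] / [6];  Q = [1, 2, 5, 7] / [3, 4, 8] / [6]
  Insert 1 (step 9): P = [1, 3, 5, 9] / [2, 7, 8] / [4] / [6];  Q = [1, 2, 5, 7] / [3, 4, 8] / [6] / [9]
Final shape: (4, 3, 1, 1).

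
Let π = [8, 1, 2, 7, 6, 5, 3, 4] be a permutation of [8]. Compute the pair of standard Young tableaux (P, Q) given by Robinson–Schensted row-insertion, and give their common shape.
P = [1, 2, 3, 4] / [5] / [6] / [7] / [8];  Q = [1, 3, 4, 8] / [2] / [5] / [6] / [7];  common shape = (4, 1, 1, 1, 1)

Row-insert the values π_1, π_2, … into P one at a time, bumping the leftmost entry strictly greater than the inserted value down to the next row. The recording tableau Q records, in position (i, j), the step at which that cell was added to P.
  Insert 8 (step 1): P = [8];  Q = [1]
  Insert 1 (step 2): P = [1] / [8];  Q = [1] / [2]
  Insert 2 (step 3): P = [1, 2] / [8];  Q = [1, 3] / [2]
  Insert 7 (step 4): P = [1, 2, 7] / [8];  Q = [1, 3, 4] / [2]
  Insert 6 (step 5): P = [1, 2, 6] / [7] / [8];  Q = [1, 3, 4] / [2] / [5]
  Insert 5 (step 6): P = [1, 2, 5] / [6] / [7] / [8];  Q = [1, 3, 4] / [2] / [5] / [6]
  Insert 3 (step 7): P = [1, 2, 3] / [5] / [6] / [7] / [8];  Q = [1, 3, 4] / [2] / [5] / [6] / [7]
  Insert 4 (step 8): P = [1, 2, 3, 4] / [5] / [6] / [7] / [8];  Q = [1, 3, 4, 8] / [2] / [5] / [6] / [7]
Final shape: (4, 1, 1, 1, 1).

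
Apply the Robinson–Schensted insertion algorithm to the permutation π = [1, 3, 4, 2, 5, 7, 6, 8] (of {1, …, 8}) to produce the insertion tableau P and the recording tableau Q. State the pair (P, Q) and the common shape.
P = [1, 2, 4, 5, 6, 8] / [3, 7];  Q = [1, 2, 3, 5, 6, 8] / [4, 7];  common shape = (6, 2)

Row-insert the values π_1, π_2, … into P one at a time, bumping the leftmost entry strictly greater than the inserted value down to the next row. The recording tableau Q records, in position (i, j), the step at which that cell was added to P.
  Insert 1 (step 1): P = [1];  Q = [1]
  Insert 3 (step 2): P = [1, 3];  Q = [1, 2]
  Insert 4 (step 3): P = [1, 3, 4];  Q = [1, 2, 3]
  Insert 2 (step 4): P = [1, 2, 4] / [3];  Q = [1, 2, 3] / [4]
  Insert 5 (step 5): P = [1, 2, 4, 5] / [3];  Q = [1, 2, 3, 5] / [4]
  Insert 7 (step 6): P = [1, 2, 4, 5, 7] / [3];  Q = [1, 2, 3, 5, 6] / [4]
  Insert 6 (step 7): P = [1, 2, 4, 5, 6] / [3, 7];  Q = [1, 2, 3, 5, 6] / [4, 7]
  Insert 8 (step 8): P = [1, 2, 4, 5, 6, 8] / [3, 7];  Q = [1, 2, 3, 5, 6, 8] / [4, 7]
Final shape: (6, 2).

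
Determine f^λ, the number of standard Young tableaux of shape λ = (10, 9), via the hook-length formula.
# SYT of shape (10, 9) = 16796

Hook-length formula: f^λ = n! / Π hook(c), product over all cells c of the Young diagram. For λ = (10, 9), n = 19 boxes. Hook lengths by row (left-to-right, top-to-bottom): [11, 10, 9, 8, 7, 6, 5, 4, 3, 1]; [9, 8, 7, 6, 5, 4, 3, 2, 1]. Product of hooks = 7242504192000. So f^λ = 19! / 7242504192000 = 121645100408832000 / 7242504192000 = 16796.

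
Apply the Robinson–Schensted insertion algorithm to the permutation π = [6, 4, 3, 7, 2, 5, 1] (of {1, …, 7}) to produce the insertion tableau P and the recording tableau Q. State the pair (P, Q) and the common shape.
P = [1, 5] / [2, 7] / [3] / [4] / [6];  Q = [1, 4] / [2, 6] / [3] / [5] / [7];  common shape = (2, 2, 1, 1, 1)

Row-insert the values π_1, π_2, … into P one at a time, bumping the leftmost entry strictly greater than the inserted value down to the next row. The recording tableau Q records, in position (i, j), the step at which that cell was added to P.
  Insert 6 (step 1): P = [6];  Q = [1]
  Insert 4 (step 2): P = [4] / [6];  Q = [1] / [2]
  Insert 3 (step 3): P = [3] / [4] / [6];  Q = [1] / [2] / [3]
  Insert 7 (step 4): P = [3, 7] / [4] / [6];  Q = [1, 4] / [2] / [3]
  Insert 2 (step 5): P = [2, 7] / [3] / [4] / [6];  Q = [1, 4] / [2] / [3] / [5]
  Insert 5 (step 6): P = [2, 5] / [3, 7] / [4] / [6];  Q = [1, 4] / [2, 6] / [3] / [5]
  Insert 1 (step 7): P = [1, 5] / [2, 7] / [3] / [4] / [6];  Q = [1, 4] / [2, 6] / [3] / [5] / [7]
Final shape: (2, 2, 1, 1, 1).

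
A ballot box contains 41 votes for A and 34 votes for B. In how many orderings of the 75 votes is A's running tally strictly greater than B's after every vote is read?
Strict-lead orderings = 234452556024031572906

Total orderings of the 75 votes with 41 for A: C(75, 41) = 2511991671686052566850. By the Bertrand ballot formula (Cycle Lemma / reflection principle), the number of orderings in which A is strictly ahead of B throughout is (p − q)/(p + q) · C(p + q, p) = (41 − 34)/(41 + 34) · 2511991671686052566850 = 234452556024031572906.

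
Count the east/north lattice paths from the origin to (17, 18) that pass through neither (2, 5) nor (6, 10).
Number of paths = 3346011606

Inclusion–exclusion. Total paths: C(35, 17) = 4537567650. Through P₁: C(7, 2)·C(28, 15) = 786285360. Through P₂: C(16, 6)·C(19, 11) = 605260656. Since P₁ is strictly southwest of P₂, a monotone path through both must visit P₁ then P₂; paths through both = C(7, 2)·C(9, 4)·C(19, 11) = 199989972. Avoid both = 4537567650 − 786285360 − 605260656 + 199989972 = 3346011606.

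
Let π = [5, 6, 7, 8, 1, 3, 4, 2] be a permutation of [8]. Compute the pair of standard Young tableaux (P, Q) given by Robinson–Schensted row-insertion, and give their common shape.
P = [1, 2, 4, 8] / [3, 6, 7] / [5];  Q = [1, 2, 3, 4] / [5, 6, 7] / [8];  common shape = (4, 3, 1)

Row-insert the values π_1, π_2, … into P one at a time, bumping the leftmost entry strictly greater than the inserted value down to the next row. The recording tableau Q records, in position (i, j), the step at which that cell was added to P.
  Insert 5 (step 1): P = [5];  Q = [1]
  Insert 6 (step 2): P = [5, 6];  Q = [1, 2]
  Insert 7 (step 3): P = [5, 6, 7];  Q = [1, 2, 3]
  Insert 8 (step 4): P = [5, 6, 7, 8];  Q = [1, 2, 3, 4]
  Insert 1 (step 5): P = [1, 6, 7, 8] / [5];  Q = [1, 2, 3, 4] / [5]
  Insert 3 (step 6): P = [1, 3, 7, 8] / [5, 6];  Q = [1, 2, 3, 4] / [5, 6]
  Insert 4 (step 7): P = [1, 3, 4, 8] / [5, 6, 7];  Q = [1, 2, 3, 4] / [5, 6, 7]
  Insert 2 (step 8): P = [1, 2, 4, 8] / [3, 6, 7] / [5];  Q = [1, 2, 3, 4] / [5, 6, 7] / [8]
Final shape: (4, 3, 1).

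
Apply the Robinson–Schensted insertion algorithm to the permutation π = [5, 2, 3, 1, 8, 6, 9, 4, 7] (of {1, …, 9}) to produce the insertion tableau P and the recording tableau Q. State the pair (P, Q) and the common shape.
P = [1, 3, 4, 7] / [2, 6, 9] / [5, 8];  Q = [1, 3, 5, 7] / [2, 6, 9] / [4, 8];  common shape = (4, 3, 2)

Row-insert the values π_1, π_2, … into P one at a time, bumping the leftmost entry strictly greater than the inserted value down to the next row. The recording tableau Q records, in position (i, j), the step at which that cell was added to P.
  Insert 5 (step 1): P = [5];  Q = [1]
  Insert 2 (step 2): P = [2] / [5];  Q = [1] / [2]
  Insert 3 (step 3): P = [2, 3] / [5];  Q = [1, 3] / [2]
  Insert 1 (step 4): P = [1, 3] / [2] / [5];  Q = [1, 3] / [2] / [4]
  Insert 8 (step 5): P = [1, 3, 8] / [2] / [5];  Q = [1, 3, 5] / [2] / [4]
  Insert 6 (step 6): P = [1, 3, 6] / [2, 8] / [5];  Q = [1, 3, 5] / [2, 6] / [4]
  Insert 9 (step 7): P = [1, 3, 6, 9] / [2, 8] / [5];  Q = [1, 3, 5, 7] / [2, 6] / [4]
  Insert 4 (step 8): P = [1, 3, 4, 9] / [2, 6] / [5, 8];  Q = [1, 3, 5, 7] / [2, 6] / [4, 8]
  Insert 7 (step 9): P = [1, 3, 4, 7] / [2, 6, 9] / [5, 8];  Q = [1, 3, 5, 7] / [2, 6, 9] / [4, 8]
Final shape: (4, 3, 2).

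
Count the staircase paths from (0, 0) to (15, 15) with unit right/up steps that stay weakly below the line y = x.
C_15 = 9694845

These NE paths below the diagonal are counted by the Catalan number C_n = (1/(n + 1)) · C(2n, n). For n = 15: C_15 = (1/16) · C(30, 15) = 155117520/16 = 9694845.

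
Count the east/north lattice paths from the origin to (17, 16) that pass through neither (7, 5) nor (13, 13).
Number of paths = 606674198

Inclusion–exclusion. Total paths: C(33, 17) = 1166803110. Through P₁: C(12, 7)·C(21, 10) = 279351072. Through P₂: C(26, 13)·C(7, 4) = 364021000. Since P₁ is strictly southwest of P₂, a monotone path through both must visit P₁ then P₂; paths through both = C(12, 7)·C(14, 6)·C(7, 4) = 83243160. Avoid both = 1166803110 − 279351072 − 364021000 + 83243160 = 606674198.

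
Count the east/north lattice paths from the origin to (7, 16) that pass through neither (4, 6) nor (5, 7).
Number of paths = 164637

Inclusion–exclusion. Total paths: C(23, 7) = 245157. Through P₁: C(10, 4)·C(13, 3) = 60060. Through P₂: C(12, 5)·C(11, 2) = 43560. Since P₁ is strictly southwest of P₂, a monotone path through both must visit P₁ then P₂; paths through both = C(10, 4)·C(2, 1)·C(11, 2) = 23100. Avoid both = 245157 − 60060 − 43560 + 23100 = 164637.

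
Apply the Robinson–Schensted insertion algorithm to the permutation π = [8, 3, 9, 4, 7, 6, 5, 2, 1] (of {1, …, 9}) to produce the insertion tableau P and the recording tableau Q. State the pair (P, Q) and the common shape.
P = [1, 4, 5] / [2, 9] / [3] / [6] / [7] / [8];  Q = [1, 3, 5] / [2, 4] / [6] / [7] / [8] / [9];  common shape = (3, 2, 1, 1, 1, 1)

Row-insert the values π_1, π_2, … into P one at a time, bumping the leftmost entry strictly greater than the inserted value down to the next row. The recording tableau Q records, in position (i, j), the step at which that cell was added to P.
  Insert 8 (step 1): P = [8];  Q = [1]
  Insert 3 (step 2): P = [3] / [8];  Q = [1] / [2]
  Insert 9 (step 3): P = [3, 9] / [8];  Q = [1, 3] / [2]
  Insert 4 (step 4): P = [3, 4] / [8, 9];  Q = [1, 3] / [2, 4]
  Insert 7 (step 5): P = [3, 4, 7] / [8, 9];  Q = [1, 3, 5] / [2, 4]
  Insert 6 (step 6): P = [3, 4, 6] / [7, 9] / [8];  Q = [1, 3, 5] / [2, 4] / [6]
  Insert 5 (step 7): P = [3, 4, 5] / [6, 9] / [7] / [8];  Q = [1, 3, 5] / [2, 4] / [6] / [7]
  Insert 2 (step 8): P = [2, 4, 5] / [3, 9] / [6] / [7] / [8];  Q = [1, 3, 5] / [2, 4] / [6] / [7] / [8]
  Insert 1 (step 9): P = [1, 4, 5] / [2, 9] / [3] / [6] / [7] / [8];  Q = [1, 3, 5] / [2, 4] / [6] / [7] / [8] / [9]
Final shape: (3, 2, 1, 1, 1, 1).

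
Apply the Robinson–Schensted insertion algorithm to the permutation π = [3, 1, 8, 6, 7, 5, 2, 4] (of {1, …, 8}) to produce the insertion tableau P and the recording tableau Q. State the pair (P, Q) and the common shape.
P = [1, 2, 4] / [3, 5, 7] / [6] / [8];  Q = [1, 3, 5] / [2, 4, 8] / [6] / [7];  common shape = (3, 3, 1, 1)

Row-insert the values π_1, π_2, … into P one at a time, bumping the leftmost entry strictly greater than the inserted value down to the next row. The recording tableau Q records, in position (i, j), the step at which that cell was added to P.
  Insert 3 (step 1): P = [3];  Q = [1]
  Insert 1 (step 2): P = [1] / [3];  Q = [1] / [2]
  Insert 8 (step 3): P = [1, 8] / [3];  Q = [1, 3] / [2]
  Insert 6 (step 4): P = [1, 6] / [3, 8];  Q = [1, 3] / [2, 4]
  Insert 7 (step 5): P = [1, 6, 7] / [3, 8];  Q = [1, 3, 5] / [2, 4]
  Insert 5 (step 6): P = [1, 5, 7] / [3, 6] / [8];  Q = [1, 3, 5] / [2, 4] / [6]
  Insert 2 (step 7): P = [1, 2, 7] / [3, 5] / [6] / [8];  Q = [1, 3, 5] / [2, 4] / [6] / [7]
  Insert 4 (step 8): P = [1, 2, 4] / [3, 5, 7] / [6] / [8];  Q = [1, 3, 5] / [2, 4, 8] / [6] / [7]
Final shape: (3, 3, 1, 1).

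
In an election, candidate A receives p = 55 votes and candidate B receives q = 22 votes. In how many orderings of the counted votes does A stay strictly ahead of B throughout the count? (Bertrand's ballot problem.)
Strict-lead orderings = 4360054848967826160

Total orderings of the 77 votes with 55 for A: C(77, 55) = 10173461314258261040. By the Bertrand ballot formula (Cycle Lemma / reflection principle), the number of orderings in which A is strictly ahead of B throughout is (p − q)/(p + q) · C(p + q, p) = (55 − 22)/(55 + 22) · 10173461314258261040 = 4360054848967826160.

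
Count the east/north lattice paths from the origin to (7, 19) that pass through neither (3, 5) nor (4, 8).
Number of paths = 387796

Inclusion–exclusion. Total paths: C(26, 7) = 657800. Through P₁: C(8, 3)·C(18, 4) = 171360. Through P₂: C(12, 4)·C(14, 3) = 180180. Since P₁ is strictly southwest of P₂, a monotone path through both must visit P₁ then P₂; paths through both = C(8, 3)·C(4, 1)·C(14, 3) = 81536. Avoid both = 657800 − 171360 − 180180 + 81536 = 387796.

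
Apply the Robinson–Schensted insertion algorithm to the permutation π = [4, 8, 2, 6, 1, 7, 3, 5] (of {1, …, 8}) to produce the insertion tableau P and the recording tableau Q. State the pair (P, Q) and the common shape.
P = [1, 3, 5] / [2, 6, 7] / [4, 8];  Q = [1, 2, 6] / [3, 4, 8] / [5, 7];  common shape = (3, 3, 2)

Row-insert the values π_1, π_2, … into P one at a time, bumping the leftmost entry strictly greater than the inserted value down to the next row. The recording tableau Q records, in position (i, j), the step at which that cell was added to P.
  Insert 4 (step 1): P = [4];  Q = [1]
  Insert 8 (step 2): P = [4, 8];  Q = [1, 2]
  Insert 2 (step 3): P = [2, 8] / [4];  Q = [1, 2] / [3]
  Insert 6 (step 4): P = [2, 6] / [4, 8];  Q = [1, 2] / [3, 4]
  Insert 1 (step 5): P = [1, 6] / [2, 8] / [4];  Q = [1, 2] / [3, 4] / [5]
  Insert 7 (step 6): P = [1, 6, 7] / [2, 8] / [4];  Q = [1, 2, 6] / [3, 4] / [5]
  Insert 3 (step 7): P = [1, 3, 7] / [2, 6] / [4, 8];  Q = [1, 2, 6] / [3, 4] / [5, 7]
  Insert 5 (step 8): P = [1, 3, 5] / [2, 6, 7] / [4, 8];  Q = [1, 2, 6] / [3, 4, 8] / [5, 7]
Final shape: (3, 3, 2).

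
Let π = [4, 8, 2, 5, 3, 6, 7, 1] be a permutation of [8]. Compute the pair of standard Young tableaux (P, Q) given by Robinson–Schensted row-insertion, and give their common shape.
P = [1, 3, 6, 7] / [2, 5] / [4] / [8];  Q = [1, 2, 6, 7] / [3, 4] / [5] / [8];  common shape = (4, 2, 1, 1)

Row-insert the values π_1, π_2, … into P one at a time, bumping the leftmost entry strictly greater than the inserted value down to the next row. The recording tableau Q records, in position (i, j), the step at which that cell was added to P.
  Insert 4 (step 1): P = [4];  Q = [1]
  Insert 8 (step 2): P = [4, 8];  Q = [1, 2]
  Insert 2 (step 3): P = [2, 8] / [4];  Q = [1, 2] / [3]
  Insert 5 (step 4): P = [2, 5] / [4, 8];  Q = [1, 2] / [3, 4]
  Insert 3 (step 5): P = [2, 3] / [4, 5] / [8];  Q = [1, 2] / [3, 4] / [5]
  Insert 6 (step 6): P = [2, 3, 6] / [4, 5] / [8];  Q = [1, 2, 6] / [3, 4] / [5]
  Insert 7 (step 7): P = [2, 3, 6, 7] / [4, 5] / [8];  Q = [1, 2, 6, 7] / [3, 4] / [5]
  Insert 1 (step 8): P = [1, 3, 6, 7] / [2, 5] / [4] / [8];  Q = [1, 2, 6, 7] / [3, 4] / [5] / [8]
Final shape: (4, 2, 1, 1).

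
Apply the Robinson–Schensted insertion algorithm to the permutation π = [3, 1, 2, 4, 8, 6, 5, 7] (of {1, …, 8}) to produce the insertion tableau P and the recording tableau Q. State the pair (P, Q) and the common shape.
P = [1, 2, 4, 5, 7] / [3, 6] / [8];  Q = [1, 3, 4, 5, 8] / [2, 6] / [7];  common shape = (5, 2, 1)

Row-insert the values π_1, π_2, … into P one at a time, bumping the leftmost entry strictly greater than the inserted value down to the next row. The recording tableau Q records, in position (i, j), the step at which that cell was added to P.
  Insert 3 (step 1): P = [3];  Q = [1]
  Insert 1 (step 2): P = [1] / [3];  Q = [1] / [2]
  Insert 2 (step 3): P = [1, 2] / [3];  Q = [1, 3] / [2]
  Insert 4 (step 4): P = [1, 2, 4] / [3];  Q = [1, 3, 4] / [2]
  Insert 8 (step 5): P = [1, 2, 4, 8] / [3];  Q = [1, 3, 4, 5] / [2]
  Insert 6 (step 6): P = [1, 2, 4, 6] / [3, 8];  Q = [1, 3, 4, 5] / [2, 6]
  Insert 5 (step 7): P = [1, 2, 4, 5] / [3, 6] / [8];  Q = [1, 3, 4, 5] / [2, 6] / [7]
  Insert 7 (step 8): P = [1, 2, 4, 5, 7] / [3, 6] / [8];  Q = [1, 3, 4, 5, 8] / [2, 6] / [7]
Final shape: (5, 2, 1).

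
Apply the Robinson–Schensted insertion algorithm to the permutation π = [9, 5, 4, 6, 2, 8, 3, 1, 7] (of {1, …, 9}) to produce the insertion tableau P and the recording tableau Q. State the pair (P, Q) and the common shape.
P = [1, 3, 7] / [2, 6, 8] / [4] / [5] / [9];  Q = [1, 4, 6] / [2, 7, 9] / [3] / [5] / [8];  common shape = (3, 3, 1, 1, 1)

Row-insert the values π_1, π_2, … into P one at a time, bumping the leftmost entry strictly greater than the inserted value down to the next row. The recording tableau Q records, in position (i, j), the step at which that cell was added to P.
  Insert 9 (step 1): P = [9];  Q = [1]
  Insert 5 (step 2): P = [5] / [9];  Q = [1] / [2]
  Insert 4 (step 3): P = [4] / [5] / [9];  Q = [1] / [2] / [3]
  Insert 6 (step 4): P = [4, 6] / [5] / [9];  Q = [1, 4] / [2] / [3]
  Insert 2 (step 5): P = [2, 6] / [4] / [5] / [9];  Q = [1, 4] / [2] / [3] / [5]
  Insert 8 (step 6): P = [2, 6, 8] / [4] / [5] / [9];  Q = [1, 4, 6] / [2] / [3] / [5]
  Insert 3 (step 7): P = [2, 3, 8] / [4, 6] / [5] / [9];  Q = [1, 4, 6] / [2, 7] / [3] / [5]
  Insert 1 (step 8): P = [1, 3, 8] / [2, 6] / [4] / [5] / [9];  Q = [1, 4, 6] / [2, 7] / [3] / [5] / [8]
  Insert 7 (step 9): P = [1, 3, 7] / [2, 6, 8] / [4] / [5] / [9];  Q = [1, 4, 6] / [2, 7, 9] / [3] / [5] / [8]
Final shape: (3, 3, 1, 1, 1).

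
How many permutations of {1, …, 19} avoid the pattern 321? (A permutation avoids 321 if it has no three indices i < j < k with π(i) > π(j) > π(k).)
C_19 = 1767263190

These 321-avoiding permutations are counted by the Catalan number C_n = (1/(n + 1)) · C(2n, n). For n = 19: C_19 = (1/20) · C(38, 19) = 35345263800/20 = 1767263190.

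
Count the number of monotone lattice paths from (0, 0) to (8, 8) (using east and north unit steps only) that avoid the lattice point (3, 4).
Number of paths = 8460

Total paths from (0, 0) to (8, 8): C(16, 8) = 12870. Paths through (3, 4): (paths (0, 0) → (3, 4)) × (paths (3, 4) → (8, 8)) = C(7, 3) · C(9, 5) = 35 · 126 = 4410. Avoidance count = 12870 − 4410 = 8460.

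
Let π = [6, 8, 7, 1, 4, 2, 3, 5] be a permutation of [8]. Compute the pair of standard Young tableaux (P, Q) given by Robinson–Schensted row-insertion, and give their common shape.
P = [1, 2, 3, 5] / [4, 7] / [6] / [8];  Q = [1, 2, 7, 8] / [3, 5] / [4] / [6];  common shape = (4, 2, 1, 1)

Row-insert the values π_1, π_2, … into P one at a time, bumping the leftmost entry strictly greater than the inserted value down to the next row. The recording tableau Q records, in position (i, j), the step at which that cell was added to P.
  Insert 6 (step 1): P = [6];  Q = [1]
  Insert 8 (step 2): P = [6, 8];  Q = [1, 2]
  Insert 7 (step 3): P = [6, 7] / [8];  Q = [1, 2] / [3]
  Insert 1 (step 4): P = [1, 7] / [6] / [8];  Q = [1, 2] / [3] / [4]
  Insert 4 (step 5): P = [1, 4] / [6, 7] / [8];  Q = [1, 2] / [3, 5] / [4]
  Insert 2 (step 6): P = [1, 2] / [4, 7] / [6] / [8];  Q = [1, 2] / [3, 5] / [4] / [6]
  Insert 3 (step 7): P = [1, 2, 3] / [4, 7] / [6] / [8];  Q = [1, 2, 7] / [3, 5] / [4] / [6]
  Insert 5 (step 8): P = [1, 2, 3, 5] / [4, 7] / [6] / [8];  Q = [1, 2, 7, 8] / [3, 5] / [4] / [6]
Final shape: (4, 2, 1, 1).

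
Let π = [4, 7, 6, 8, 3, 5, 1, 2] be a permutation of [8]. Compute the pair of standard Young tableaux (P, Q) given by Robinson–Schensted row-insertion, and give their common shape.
P = [1, 2, 8] / [3, 5] / [4, 6] / [7];  Q = [1, 2, 4] / [3, 6] / [5, 8] / [7];  common shape = (3, 2, 2, 1)

Row-insert the values π_1, π_2, … into P one at a time, bumping the leftmost entry strictly greater than the inserted value down to the next row. The recording tableau Q records, in position (i, j), the step at which that cell was added to P.
  Insert 4 (step 1): P = [4];  Q = [1]
  Insert 7 (step 2): P = [4, 7];  Q = [1, 2]
  Insert 6 (step 3): P = [4, 6] / [7];  Q = [1, 2] / [3]
  Insert 8 (step 4): P = [4, 6, 8] / [7];  Q = [1, 2, 4] / [3]
  Insert 3 (step 5): P = [3, 6, 8] / [4] / [7];  Q = [1, 2, 4] / [3] / [5]
  Insert 5 (step 6): P = [3, 5, 8] / [4, 6] / [7];  Q = [1, 2, 4] / [3, 6] / [5]
  Insert 1 (step 7): P = [1, 5, 8] / [3, 6] / [4] / [7];  Q = [1, 2, 4] / [3, 6] / [5] / [7]
  Insert 2 (step 8): P = [1, 2, 8] / [3, 5] / [4, 6] / [7];  Q = [1, 2, 4] / [3, 6] / [5, 8] / [7]
Final shape: (3, 2, 2, 1).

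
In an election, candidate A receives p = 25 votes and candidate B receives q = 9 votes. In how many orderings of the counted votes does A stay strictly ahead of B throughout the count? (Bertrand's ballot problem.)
Strict-lead orderings = 24682944

Total orderings of the 34 votes with 25 for A: C(34, 25) = 52451256. By the Bertrand ballot formula (Cycle Lemma / reflection principle), the number of orderings in which A is strictly ahead of B throughout is (p − q)/(p + q) · C(p + q, p) = (25 − 9)/(25 + 9) · 52451256 = 24682944.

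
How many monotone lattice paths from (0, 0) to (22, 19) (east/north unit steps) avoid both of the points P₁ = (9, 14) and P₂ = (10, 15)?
Number of paths = 234686414680

Inclusion–exclusion. Total paths: C(41, 22) = 244662670200. Through P₁: C(23, 9)·C(18, 13) = 7001683920. Through P₂: C(25, 10)·C(16, 12) = 5949143200. Since P₁ is strictly southwest of P₂, a monotone path through both must visit P₁ then P₂; paths through both = C(23, 9)·C(2, 1)·C(16, 12) = 2974571600. Avoid both = 244662670200 − 7001683920 − 5949143200 + 2974571600 = 234686414680.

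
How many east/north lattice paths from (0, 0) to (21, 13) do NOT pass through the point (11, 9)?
Number of paths = 759855800

Total paths from (0, 0) to (21, 13): C(34, 21) = 927983760. Paths through (11, 9): (paths (0, 0) → (11, 9)) × (paths (11, 9) → (21, 13)) = C(20, 11) · C(14, 10) = 167960 · 1001 = 168127960. Avoidance count = 927983760 − 168127960 = 759855800.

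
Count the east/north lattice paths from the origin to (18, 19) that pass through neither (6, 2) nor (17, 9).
Number of paths = 16194977462

Inclusion–exclusion. Total paths: C(37, 18) = 17672631900. Through P₁: C(8, 6)·C(29, 12) = 1453086180. Through P₂: C(26, 17)·C(11, 1) = 34370050. Since P₁ is strictly southwest of P₂, a monotone path through both must visit P₁ then P₂; paths through both = C(8, 6)·C(18, 11)·C(11, 1) = 9801792. Avoid both = 17672631900 − 1453086180 − 34370050 + 9801792 = 16194977462.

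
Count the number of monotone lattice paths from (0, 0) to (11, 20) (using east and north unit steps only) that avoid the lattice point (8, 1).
Number of paths = 84658455

Total paths from (0, 0) to (11, 20): C(31, 11) = 84672315. Paths through (8, 1): (paths (0, 0) → (8, 1)) × (paths (8, 1) → (11, 20)) = C(9, 8) · C(22, 3) = 9 · 1540 = 13860. Avoidance count = 84672315 − 13860 = 84658455.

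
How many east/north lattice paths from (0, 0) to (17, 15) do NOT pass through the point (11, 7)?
Number of paths = 470155248

Total paths from (0, 0) to (17, 15): C(32, 17) = 565722720. Paths through (11, 7): (paths (0, 0) → (11, 7)) × (paths (11, 7) → (17, 15)) = C(18, 11) · C(14, 6) = 31824 · 3003 = 95567472. Avoidance count = 565722720 − 95567472 = 470155248.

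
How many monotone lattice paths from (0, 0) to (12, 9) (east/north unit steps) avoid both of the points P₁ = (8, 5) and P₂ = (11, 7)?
Number of paths = 146978

Inclusion–exclusion. Total paths: C(21, 12) = 293930. Through P₁: C(13, 8)·C(8, 4) = 90090. Through P₂: C(18, 11)·C(3, 1) = 95472. Since P₁ is strictly southwest of P₂, a monotone path through both must visit P₁ then P₂; paths through both = C(13, 8)·C(5, 3)·C(3, 1) = 38610. Avoid both = 293930 − 90090 − 95472 + 38610 = 146978.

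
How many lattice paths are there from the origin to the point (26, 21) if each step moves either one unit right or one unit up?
Number of paths = 12551759587422

A monotone lattice path from (0, 0) to (26, 21) consists of 26 east steps and 21 north steps in some order, so it is determined by which 26 of the 47 steps are east. The count is C(47, 26) = 12551759587422.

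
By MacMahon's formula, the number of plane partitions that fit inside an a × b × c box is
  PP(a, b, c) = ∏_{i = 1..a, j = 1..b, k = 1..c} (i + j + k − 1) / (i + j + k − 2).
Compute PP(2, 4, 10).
PP(2, 4, 10) = 273273

Evaluate the triple product over i = 1..2, j = 1..4, k = 1..10. The factors are (2/1) · (3/2) · (4/3) · (5/4) · (6/5) · (7/6) · (8/7) · (9/8) · … (80 factors total). The numerators and denominators telescope so the product is an integer; carrying out the multiplication exactly gives PP(2, 4, 10) = 273273.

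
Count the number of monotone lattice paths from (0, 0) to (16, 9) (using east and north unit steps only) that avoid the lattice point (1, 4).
Number of paths = 1965455

Total paths from (0, 0) to (16, 9): C(25, 16) = 2042975. Paths through (1, 4): (paths (0, 0) → (1, 4)) × (paths (1, 4) → (16, 9)) = C(5, 1) · C(20, 15) = 5 · 15504 = 77520. Avoidance count = 2042975 − 77520 = 1965455.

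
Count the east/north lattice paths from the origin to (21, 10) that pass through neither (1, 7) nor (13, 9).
Number of paths = 39867769

Inclusion–exclusion. Total paths: C(31, 21) = 44352165. Through P₁: C(8, 1)·C(23, 20) = 14168. Through P₂: C(22, 13)·C(9, 8) = 4476780. Since P₁ is strictly southwest of P₂, a monotone path through both must visit P₁ then P₂; paths through both = C(8, 1)·C(14, 12)·C(9, 8) = 6552. Avoid both = 44352165 − 14168 − 4476780 + 6552 = 39867769.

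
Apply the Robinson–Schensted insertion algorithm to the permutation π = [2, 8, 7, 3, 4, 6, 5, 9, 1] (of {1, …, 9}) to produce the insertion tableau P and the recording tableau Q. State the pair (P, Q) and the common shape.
P = [1, 3, 4, 5, 9] / [2] / [6] / [7] / [8];  Q = [1, 2, 5, 6, 8] / [3] / [4] / [7] / [9];  common shape = (5, 1, 1, 1, 1)

Row-insert the values π_1, π_2, … into P one at a time, bumping the leftmost entry strictly greater than the inserted value down to the next row. The recording tableau Q records, in position (i, j), the step at which that cell was added to P.
  Insert 2 (step 1): P = [2];  Q = [1]
  Insert 8 (step 2): P = [2, 8];  Q = [1, 2]
  Insert 7 (step 3): P = [2, 7] / [8];  Q = [1, 2] / [3]
  Insert 3 (step 4): P = [2, 3] / [7] / [8];  Q = [1, 2] / [3] / [4]
  Insert 4 (step 5): P = [2, 3, 4] / [7] / [8];  Q = [1, 2, 5] / [3] / [4]
  Insert 6 (step 6): P = [2, 3, 4, 6] / [7] / [8];  Q = [1, 2, 5, 6] / [3] / [4]
  Insert 5 (step 7): P = [2, 3, 4, 5] / [6] / [7] / [8];  Q = [1, 2, 5, 6] / [3] / [4] / [7]
  Insert 9 (step 8): P = [2, 3, 4, 5, 9] / [6] / [7] / [8];  Q = [1, 2, 5, 6, 8] / [3] / [4] / [7]
  Insert 1 (step 9): P = [1, 3, 4, 5, 9] / [2] / [6] / [7] / [8];  Q = [1, 2, 5, 6, 8] / [3] / [4] / [7] / [9]
Final shape: (5, 1, 1, 1, 1).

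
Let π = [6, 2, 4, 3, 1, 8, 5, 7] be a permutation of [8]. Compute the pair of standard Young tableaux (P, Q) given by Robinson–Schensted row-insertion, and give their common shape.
P = [1, 3, 5, 7] / [2, 8] / [4] / [6];  Q = [1, 3, 6, 8] / [2, 7] / [4] / [5];  common shape = (4, 2, 1, 1)

Row-insert the values π_1, π_2, … into P one at a time, bumping the leftmost entry strictly greater than the inserted value down to the next row. The recording tableau Q records, in position (i, j), the step at which that cell was added to P.
  Insert 6 (step 1): P = [6];  Q = [1]
  Insert 2 (step 2): P = [2] / [6];  Q = [1] / [2]
  Insert 4 (step 3): P = [2, 4] / [6];  Q = [1, 3] / [2]
  Insert 3 (step 4): P = [2, 3] / [4] / [6];  Q = [1, 3] / [2] / [4]
  Insert 1 (step 5): P = [1, 3] / [2] / [4] / [6];  Q = [1, 3] / [2] / [4] / [5]
  Insert 8 (step 6): P = [1, 3, 8] / [2] / [4] / [6];  Q = [1, 3, 6] / [2] / [4] / [5]
  Insert 5 (step 7): P = [1, 3, 5] / [2, 8] / [4] / [6];  Q = [1, 3, 6] / [2, 7] / [4] / [5]
  Insert 7 (step 8): P = [1, 3, 5, 7] / [2, 8] / [4] / [6];  Q = [1, 3, 6, 8] / [2, 7] / [4] / [5]
Final shape: (4, 2, 1, 1).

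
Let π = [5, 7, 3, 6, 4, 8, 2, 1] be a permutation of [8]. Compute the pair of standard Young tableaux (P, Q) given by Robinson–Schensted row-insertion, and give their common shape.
P = [1, 4, 8] / [2, 6] / [3] / [5] / [7];  Q = [1, 2, 6] / [3, 4] / [5] / [7] / [8];  common shape = (3, 2, 1, 1, 1)

Row-insert the values π_1, π_2, … into P one at a time, bumping the leftmost entry strictly greater than the inserted value down to the next row. The recording tableau Q records, in position (i, j), the step at which that cell was added to P.
  Insert 5 (step 1): P = [5];  Q = [1]
  Insert 7 (step 2): P = [5, 7];  Q = [1, 2]
  Insert 3 (step 3): P = [3, 7] / [5];  Q = [1, 2] / [3]
  Insert 6 (step 4): P = [3, 6] / [5, 7];  Q = [1, 2] / [3, 4]
  Insert 4 (step 5): P = [3, 4] / [5, 6] / [7];  Q = [1, 2] / [3, 4] / [5]
  Insert 8 (step 6): P = [3, 4, 8] / [5, 6] / [7];  Q = [1, 2, 6] / [3, 4] / [5]
  Insert 2 (step 7): P = [2, 4, 8] / [3, 6] / [5] / [7];  Q = [1, 2, 6] / [3, 4] / [5] / [7]
  Insert 1 (step 8): P = [1, 4, 8] / [2, 6] / [3] / [5] / [7];  Q = [1, 2, 6] / [3, 4] / [5] / [7] / [8]
Final shape: (3, 2, 1, 1, 1).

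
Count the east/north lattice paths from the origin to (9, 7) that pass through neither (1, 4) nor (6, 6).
Number of paths = 7339

Inclusion–exclusion. Total paths: C(16, 9) = 11440. Through P₁: C(5, 1)·C(11, 8) = 825. Through P₂: C(12, 6)·C(4, 3) = 3696. Since P₁ is strictly southwest of P₂, a monotone path through both must visit P₁ then P₂; paths through both = C(5, 1)·C(7, 5)·C(4, 3) = 420. Avoid both = 11440 − 825 − 3696 + 420 = 7339.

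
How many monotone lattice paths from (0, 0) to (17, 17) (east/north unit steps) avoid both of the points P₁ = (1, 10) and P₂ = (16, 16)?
Number of paths = 1129942521

Inclusion–exclusion. Total paths: C(34, 17) = 2333606220. Through P₁: C(11, 1)·C(23, 16) = 2696727. Through P₂: C(32, 16)·C(2, 1) = 1202160780. Since P₁ is strictly southwest of P₂, a monotone path through both must visit P₁ then P₂; paths through both = C(11, 1)·C(21, 15)·C(2, 1) = 1193808. Avoid both = 2333606220 − 2696727 − 1202160780 + 1193808 = 1129942521.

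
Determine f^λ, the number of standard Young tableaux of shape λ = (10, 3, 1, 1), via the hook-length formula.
# SYT of shape (10, 3, 1, 1) = 11088

Hook-length formula: f^λ = n! / Π hook(c), product over all cells c of the Young diagram. For λ = (10, 3, 1, 1), n = 15 boxes. Hook lengths by row (left-to-right, top-to-bottom): [13, 10, 9, 7, 6, 5, 4, 3, 2, 1]; [5, 2, 1]; [2]; [1]. Product of hooks = 117936000. So f^λ = 15! / 117936000 = 1307674368000 / 117936000 = 11088.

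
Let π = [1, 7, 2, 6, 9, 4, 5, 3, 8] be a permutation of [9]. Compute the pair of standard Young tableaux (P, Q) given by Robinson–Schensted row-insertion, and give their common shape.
P = [1, 2, 3, 5, 8] / [4, 9] / [6] / [7];  Q = [1, 2, 4, 5, 9] / [3, 7] / [6] / [8];  common shape = (5, 2, 1, 1)

Row-insert the values π_1, π_2, … into P one at a time, bumping the leftmost entry strictly greater than the inserted value down to the next row. The recording tableau Q records, in position (i, j), the step at which that cell was added to P.
  Insert 1 (step 1): P = [1];  Q = [1]
  Insert 7 (step 2): P = [1, 7];  Q = [1, 2]
  Insert 2 (step 3): P = [1, 2] / [7];  Q = [1, 2] / [3]
  Insert 6 (step 4): P = [1, 2, 6] / [7];  Q = [1, 2, 4] / [3]
  Insert 9 (step 5): P = [1, 2, 6, 9] / [7];  Q = [1, 2, 4, 5] / [3]
  Insert 4 (step 6): P = [1, 2, 4, 9] / [6] / [7];  Q = [1, 2, 4, 5] / [3] / [6]
  Insert 5 (step 7): P = [1, 2, 4, 5] / [6, 9] / [7];  Q = [1, 2, 4, 5] / [3, 7] / [6]
  Insert 3 (step 8): P = [1, 2, 3, 5] / [4, 9] / [6] / [7];  Q = [1, 2, 4, 5] / [3, 7] / [6] / [8]
  Insert 8 (step 9): P = [1, 2, 3, 5, 8] / [4, 9] / [6] / [7];  Q = [1, 2, 4, 5, 9] / [3, 7] / [6] / [8]
Final shape: (5, 2, 1, 1).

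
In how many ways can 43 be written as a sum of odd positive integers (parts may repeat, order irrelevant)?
p_odd(43) = 1610

Enumerate partitions using only odd parts via the recurrence o(n, m) = o(n, m−2) + o(n−m, m) over odd m, starting from the largest odd part ≤ n. This gives p_odd(43) = 1610. (Euler's theorem: equals the count of distinct-part partitions.)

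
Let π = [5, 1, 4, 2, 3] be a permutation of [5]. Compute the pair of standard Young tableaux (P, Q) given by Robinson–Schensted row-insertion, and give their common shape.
P = [1, 2, 3] / [4] / [5];  Q = [1, 3, 5] / [2] / [4];  common shape = (3, 1, 1)

Row-insert the values π_1, π_2, … into P one at a time, bumping the leftmost entry strictly greater than the inserted value down to the next row. The recording tableau Q records, in position (i, j), the step at which that cell was added to P.
  Insert 5 (step 1): P = [5];  Q = [1]
  Insert 1 (step 2): P = [1] / [5];  Q = [1] / [2]
  Insert 4 (step 3): P = [1, 4] / [5];  Q = [1, 3] / [2]
  Insert 2 (step 4): P = [1, 2] / [4] / [5];  Q = [1, 3] / [2] / [4]
  Insert 3 (step 5): P = [1, 2, 3] / [4] / [5];  Q = [1, 3, 5] / [2] / [4]
Final shape: (3, 1, 1).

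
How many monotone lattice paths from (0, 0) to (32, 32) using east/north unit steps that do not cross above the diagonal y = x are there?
C_32 = 55534064877048198

These NE paths below the diagonal are counted by the Catalan number C_n = (1/(n + 1)) · C(2n, n). For n = 32: C_32 = (1/33) · C(64, 32) = 1832624140942590534/33 = 55534064877048198.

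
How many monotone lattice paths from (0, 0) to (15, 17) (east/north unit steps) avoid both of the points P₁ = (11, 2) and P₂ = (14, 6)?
Number of paths = 564988032

Inclusion–exclusion. Total paths: C(32, 15) = 565722720. Through P₁: C(13, 11)·C(19, 4) = 302328. Through P₂: C(20, 14)·C(12, 1) = 465120. Since P₁ is strictly southwest of P₂, a monotone path through both must visit P₁ then P₂; paths through both = C(13, 11)·C(7, 3)·C(12, 1) = 32760. Avoid both = 565722720 − 302328 − 465120 + 32760 = 564988032.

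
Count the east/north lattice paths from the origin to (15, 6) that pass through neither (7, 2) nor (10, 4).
Number of paths = 22983

Inclusion–exclusion. Total paths: C(21, 15) = 54264. Through P₁: C(9, 7)·C(12, 8) = 17820. Through P₂: C(14, 10)·C(7, 5) = 21021. Since P₁ is strictly southwest of P₂, a monotone path through both must visit P₁ then P₂; paths through both = C(9, 7)·C(5, 3)·C(7, 5) = 7560. Avoid both = 54264 − 17820 − 21021 + 7560 = 22983.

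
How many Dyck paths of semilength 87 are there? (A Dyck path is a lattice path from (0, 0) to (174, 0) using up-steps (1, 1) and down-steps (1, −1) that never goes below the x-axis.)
C_87 = 16435314834665426797069144960762886143367590394940

These Dyck paths are counted by the Catalan number C_n = (1/(n + 1)) · C(2n, n). For n = 87: C_87 = (1/88) · C(174, 87) = 1446307705450557558142084756547133980616347954754720/88 = 16435314834665426797069144960762886143367590394940.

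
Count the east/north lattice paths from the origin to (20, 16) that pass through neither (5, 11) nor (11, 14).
Number of paths = 7015173798

Inclusion–exclusion. Total paths: C(36, 20) = 7307872110. Through P₁: C(16, 5)·C(20, 15) = 67721472. Through P₂: C(25, 11)·C(11, 9) = 245157000. Since P₁ is strictly southwest of P₂, a monotone path through both must visit P₁ then P₂; paths through both = C(16, 5)·C(9, 6)·C(11, 9) = 20180160. Avoid both = 7307872110 − 67721472 − 245157000 + 20180160 = 7015173798.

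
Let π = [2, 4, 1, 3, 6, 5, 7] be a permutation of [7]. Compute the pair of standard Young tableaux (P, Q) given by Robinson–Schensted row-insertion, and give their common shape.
P = [1, 3, 5, 7] / [2, 4, 6];  Q = [1, 2, 5, 7] / [3, 4, 6];  common shape = (4, 3)

Row-insert the values π_1, π_2, … into P one at a time, bumping the leftmost entry strictly greater than the inserted value down to the next row. The recording tableau Q records, in position (i, j), the step at which that cell was added to P.
  Insert 2 (step 1): P = [2];  Q = [1]
  Insert 4 (step 2): P = [2, 4];  Q = [1, 2]
  Insert 1 (step 3): P = [1, 4] / [2];  Q = [1, 2] / [3]
  Insert 3 (step 4): P = [1, 3] / [2, 4];  Q = [1, 2] / [3, 4]
  Insert 6 (step 5): P = [1, 3, 6] / [2, 4];  Q = [1, 2, 5] / [3, 4]
  Insert 5 (step 6): P = [1, 3, 5] / [2, 4, 6];  Q = [1, 2, 5] / [3, 4, 6]
  Insert 7 (step 7): P = [1, 3, 5, 7] / [2, 4, 6];  Q = [1, 2, 5, 7] / [3, 4, 6]
Final shape: (4, 3).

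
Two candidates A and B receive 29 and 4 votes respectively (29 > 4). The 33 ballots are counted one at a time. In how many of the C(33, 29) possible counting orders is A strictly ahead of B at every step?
Strict-lead orderings = 31000

Total orderings of the 33 votes with 29 for A: C(33, 29) = 40920. By the Bertrand ballot formula (Cycle Lemma / reflection principle), the number of orderings in which A is strictly ahead of B throughout is (p − q)/(p + q) · C(p + q, p) = (29 − 4)/(29 + 4) · 40920 = 31000.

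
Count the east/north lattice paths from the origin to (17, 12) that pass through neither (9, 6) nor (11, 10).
Number of paths = 29091972

Inclusion–exclusion. Total paths: C(29, 17) = 51895935. Through P₁: C(15, 9)·C(14, 8) = 15030015. Through P₂: C(21, 11)·C(8, 6) = 9876048. Since P₁ is strictly southwest of P₂, a monotone path through both must visit P₁ then P₂; paths through both = C(15, 9)·C(6, 2)·C(8, 6) = 2102100. Avoid both = 51895935 − 15030015 − 9876048 + 2102100 = 29091972.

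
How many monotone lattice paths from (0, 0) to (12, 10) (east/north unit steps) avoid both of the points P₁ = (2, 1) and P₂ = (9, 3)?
Number of paths = 356072

Inclusion–exclusion. Total paths: C(22, 12) = 646646. Through P₁: C(3, 2)·C(19, 10) = 277134. Through P₂: C(12, 9)·C(10, 3) = 26400. Since P₁ is strictly southwest of P₂, a monotone path through both must visit P₁ then P₂; paths through both = C(3, 2)·C(9, 7)·C(10, 3) = 12960. Avoid both = 646646 − 277134 − 26400 + 12960 = 356072.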